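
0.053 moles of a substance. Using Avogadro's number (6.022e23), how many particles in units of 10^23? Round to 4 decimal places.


N = n * NA, then divide by 1e23 for the requested units.
N / 1e23 = n * 6.022
N / 1e23 = 0.053 * 6.022
N / 1e23 = 0.319166, rounded to 4 dp:

0.3192


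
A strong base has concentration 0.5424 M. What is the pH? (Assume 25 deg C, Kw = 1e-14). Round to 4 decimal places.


A strong base dissociates completely, so [OH-] equals the given concentration.
pOH = -log10([OH-]) = -log10(0.5424) = 0.26568
pH = 14 - pOH = 14 - 0.26568
pH = 13.73432, rounded to 4 dp:

13.7343


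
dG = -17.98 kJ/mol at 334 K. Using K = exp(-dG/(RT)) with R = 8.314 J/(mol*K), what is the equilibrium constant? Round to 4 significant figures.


dG is in kJ/mol; multiply by 1000 to match R in J/(mol*K).
RT = 8.314 * 334 = 2776.876 J/mol
exponent = -dG*1000 / (RT) = -(-17.98*1000) / 2776.876 = 6.47490201
K = exp(6.47490201)
K = 648.65566, rounded to 4 significant figures:

648.7


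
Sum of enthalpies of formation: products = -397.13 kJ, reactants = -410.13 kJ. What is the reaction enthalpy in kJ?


dH_rxn = sum(dH_f products) - sum(dH_f reactants)
dH_rxn = -397.13 - (-410.13)
dH_rxn = 13.0 kJ:

13.00 kJ


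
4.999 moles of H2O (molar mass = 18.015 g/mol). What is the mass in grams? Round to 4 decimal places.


mass = n * M
mass = 4.999 * 18.015
mass = 90.056985 g, rounded to 4 dp:

90.0570 g


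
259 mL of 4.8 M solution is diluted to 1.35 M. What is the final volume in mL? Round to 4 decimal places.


Dilution: M1*V1 = M2*V2, solve for V2.
V2 = M1*V1 / M2
V2 = 4.8 * 259 / 1.35
V2 = 1243.2 / 1.35
V2 = 920.88888889 mL, rounded to 4 dp:

920.8889 mL


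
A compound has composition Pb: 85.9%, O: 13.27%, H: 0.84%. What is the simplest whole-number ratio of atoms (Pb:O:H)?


Assume 100 g of compound, divide each mass% by atomic mass to get moles, then normalize by the smallest to get a raw atom ratio.
Moles per 100 g: Pb: 85.9/207.2 = 0.4146, O: 13.27/15.999 = 0.8294, H: 0.84/1.008 = 0.8333
Raw ratio (divide by min = 0.4146): Pb: 1.0, O: 2.001, H: 2.01
Multiply by 1 to clear fractions: Pb: 1.0 ~= 1, O: 2.001 ~= 2, H: 2.01 ~= 2
Reduce by GCD to get the simplest whole-number ratio:

1:2:2


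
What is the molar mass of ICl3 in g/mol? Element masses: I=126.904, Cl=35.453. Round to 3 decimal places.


M = sum(count * atomic_mass) over atoms.
M = 1*126.904 + 3*35.453
M = 126.904 + 106.359
M = 233.263 g/mol, rounded to 3 dp:

233.263 g/mol


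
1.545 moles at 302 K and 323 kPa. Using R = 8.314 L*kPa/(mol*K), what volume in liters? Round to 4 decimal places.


PV = nRT, solve for V = nRT / P.
nRT = 1.545 * 8.314 * 302 = 3879.2293
V = 3879.2293 / 323
V = 12.00999783 L, rounded to 4 dp:

12.0100 L


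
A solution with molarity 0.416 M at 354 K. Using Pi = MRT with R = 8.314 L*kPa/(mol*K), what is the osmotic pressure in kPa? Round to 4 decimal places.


Osmotic pressure (van't Hoff): Pi = M*R*T.
RT = 8.314 * 354 = 2943.156
Pi = 0.416 * 2943.156
Pi = 1224.352896 kPa, rounded to 4 dp:

1224.3529 kPa


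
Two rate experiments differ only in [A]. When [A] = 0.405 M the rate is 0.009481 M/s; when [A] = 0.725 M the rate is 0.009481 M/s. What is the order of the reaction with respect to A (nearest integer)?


Rate is proportional to [A]^n, so rate2/rate1 = ([A]2/[A]1)^n. Take logs to solve for n.
rate2/rate1 = 0.009481 / 0.009481 = 1.0
[A]2/[A]1 = 0.725 / 0.405 = 1.7901
n = ln(1.0) / ln(1.7901) = 0.0
Nearest integer order:

0


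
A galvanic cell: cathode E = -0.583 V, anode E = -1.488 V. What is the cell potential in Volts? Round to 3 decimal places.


Standard cell potential: E_cell = E_cathode - E_anode.
E_cell = -0.583 - (-1.488)
E_cell = 0.905 V, rounded to 3 dp:

0.905 V


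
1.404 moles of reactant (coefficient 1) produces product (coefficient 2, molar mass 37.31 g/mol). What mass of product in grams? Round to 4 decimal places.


Use the coefficient ratio to convert reactant moles to product moles, then multiply by the product's molar mass.
moles_P = moles_R * (coeff_P / coeff_R) = 1.404 * (2/1) = 2.808
mass_P = moles_P * M_P = 2.808 * 37.31
mass_P = 104.76648 g, rounded to 4 dp:

104.7665 g


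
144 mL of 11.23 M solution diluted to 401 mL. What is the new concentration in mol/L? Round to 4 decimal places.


Dilution: M1*V1 = M2*V2, solve for M2.
M2 = M1*V1 / V2
M2 = 11.23 * 144 / 401
M2 = 1617.12 / 401
M2 = 4.0327182 mol/L, rounded to 4 dp:

4.0327 mol/L


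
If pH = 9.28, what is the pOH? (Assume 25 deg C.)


At 25 deg C, pH + pOH = 14.
pOH = 14 - pH = 14 - 9.28
pOH = 4.72:

4.72


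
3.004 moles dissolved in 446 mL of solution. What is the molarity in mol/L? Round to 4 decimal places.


Convert volume to liters: V_L = V_mL / 1000.
V_L = 446 / 1000 = 0.446 L
M = n / V_L = 3.004 / 0.446
M = 6.73542601 mol/L, rounded to 4 dp:

6.7354 mol/L


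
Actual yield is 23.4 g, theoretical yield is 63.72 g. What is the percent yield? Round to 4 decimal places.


% yield = 100 * actual / theoretical
% yield = 100 * 23.4 / 63.72
% yield = 36.72316384 %, rounded to 4 dp:

36.7232 %


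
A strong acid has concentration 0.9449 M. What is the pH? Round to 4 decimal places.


A strong acid dissociates completely, so [H+] equals the given concentration.
pH = -log10([H+]) = -log10(0.9449)
pH = 0.02461415, rounded to 4 dp:

0.0246


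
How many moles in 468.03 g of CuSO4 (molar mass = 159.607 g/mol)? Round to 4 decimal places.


n = mass / M
n = 468.03 / 159.607
n = 2.93239018 mol, rounded to 4 dp:

2.9324 mol


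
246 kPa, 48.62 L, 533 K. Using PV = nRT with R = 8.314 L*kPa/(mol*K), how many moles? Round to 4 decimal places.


PV = nRT, solve for n = PV / (RT).
PV = 246 * 48.62 = 11960.52
RT = 8.314 * 533 = 4431.362
n = 11960.52 / 4431.362
n = 2.69906182 mol, rounded to 4 dp:

2.6991 mol


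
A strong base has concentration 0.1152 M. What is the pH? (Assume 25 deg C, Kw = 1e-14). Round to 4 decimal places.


A strong base dissociates completely, so [OH-] equals the given concentration.
pOH = -log10([OH-]) = -log10(0.1152) = 0.938548
pH = 14 - pOH = 14 - 0.938548
pH = 13.061452, rounded to 4 dp:

13.0615


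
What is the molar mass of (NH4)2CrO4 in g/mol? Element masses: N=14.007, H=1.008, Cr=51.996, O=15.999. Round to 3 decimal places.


M = sum(count * atomic_mass) over atoms.
M = 2*14.007 + 8*1.008 + 1*51.996 + 4*15.999
M = 28.014 + 8.064 + 51.996 + 63.996
M = 152.07 g/mol, rounded to 3 dp:

152.070 g/mol


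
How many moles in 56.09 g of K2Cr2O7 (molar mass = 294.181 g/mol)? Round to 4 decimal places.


n = mass / M
n = 56.09 / 294.181
n = 0.19066493 mol, rounded to 4 dp:

0.1907 mol


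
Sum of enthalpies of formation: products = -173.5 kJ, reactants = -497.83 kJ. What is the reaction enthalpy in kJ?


dH_rxn = sum(dH_f products) - sum(dH_f reactants)
dH_rxn = -173.5 - (-497.83)
dH_rxn = 324.33 kJ:

324.33 kJ


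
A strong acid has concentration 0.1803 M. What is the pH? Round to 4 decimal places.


A strong acid dissociates completely, so [H+] equals the given concentration.
pH = -log10([H+]) = -log10(0.1803)
pH = 0.74400427, rounded to 4 dp:

0.7440


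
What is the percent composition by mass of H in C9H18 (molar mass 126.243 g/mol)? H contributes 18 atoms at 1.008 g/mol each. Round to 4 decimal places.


pct = 100 * (n_elem * M_elem) / M_total
mass_contribution = 18 * 1.008 = 18.144 g/mol
pct = 100 * 18.144 / 126.243
pct = 14.37228203 %, rounded to 4 dp:

14.3723 %


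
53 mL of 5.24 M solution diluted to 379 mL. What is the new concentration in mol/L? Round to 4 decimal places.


Dilution: M1*V1 = M2*V2, solve for M2.
M2 = M1*V1 / V2
M2 = 5.24 * 53 / 379
M2 = 277.72 / 379
M2 = 0.73277045 mol/L, rounded to 4 dp:

0.7328 mol/L


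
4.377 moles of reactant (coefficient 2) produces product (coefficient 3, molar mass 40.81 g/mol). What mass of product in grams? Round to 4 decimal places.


Use the coefficient ratio to convert reactant moles to product moles, then multiply by the product's molar mass.
moles_P = moles_R * (coeff_P / coeff_R) = 4.377 * (3/2) = 6.5655
mass_P = moles_P * M_P = 6.5655 * 40.81
mass_P = 267.938055 g, rounded to 4 dp:

267.9381 g


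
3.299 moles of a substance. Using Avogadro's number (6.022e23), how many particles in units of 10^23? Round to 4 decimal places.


N = n * NA, then divide by 1e23 for the requested units.
N / 1e23 = n * 6.022
N / 1e23 = 3.299 * 6.022
N / 1e23 = 19.866578, rounded to 4 dp:

19.8666


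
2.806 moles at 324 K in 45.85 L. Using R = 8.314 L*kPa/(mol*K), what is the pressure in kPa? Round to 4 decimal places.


PV = nRT, solve for P = nRT / V.
nRT = 2.806 * 8.314 * 324 = 7558.6232
P = 7558.6232 / 45.85
P = 164.85546783 kPa, rounded to 4 dp:

164.8555 kPa


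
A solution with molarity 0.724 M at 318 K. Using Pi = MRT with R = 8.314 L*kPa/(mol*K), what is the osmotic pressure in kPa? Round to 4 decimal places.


Osmotic pressure (van't Hoff): Pi = M*R*T.
RT = 8.314 * 318 = 2643.852
Pi = 0.724 * 2643.852
Pi = 1914.148848 kPa, rounded to 4 dp:

1914.1488 kPa


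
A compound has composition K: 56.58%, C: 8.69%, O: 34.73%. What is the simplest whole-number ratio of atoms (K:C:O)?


Assume 100 g of compound, divide each mass% by atomic mass to get moles, then normalize by the smallest to get a raw atom ratio.
Moles per 100 g: K: 56.58/39.098 = 1.4471, C: 8.69/12.011 = 0.7235, O: 34.73/15.999 = 2.1708
Raw ratio (divide by min = 0.7235): K: 2.0, C: 1.0, O: 3.0
Multiply by 1 to clear fractions: K: 2.0 ~= 2, C: 1.0 ~= 1, O: 3.0 ~= 3
Reduce by GCD to get the simplest whole-number ratio:

2:1:3


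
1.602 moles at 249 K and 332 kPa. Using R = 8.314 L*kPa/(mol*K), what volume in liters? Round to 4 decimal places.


PV = nRT, solve for V = nRT / P.
nRT = 1.602 * 8.314 * 249 = 3316.438
V = 3316.438 / 332
V = 9.98927108 L, rounded to 4 dp:

9.9893 L


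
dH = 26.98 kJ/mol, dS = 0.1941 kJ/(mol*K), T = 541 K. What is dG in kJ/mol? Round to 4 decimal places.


Gibbs: dG = dH - T*dS (consistent units, dS already in kJ/(mol*K)).
T*dS = 541 * 0.1941 = 105.0081
dG = 26.98 - (105.0081)
dG = -78.0281 kJ/mol, rounded to 4 dp:

-78.0281 kJ/mol


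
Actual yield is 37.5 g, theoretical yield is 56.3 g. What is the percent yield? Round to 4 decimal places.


% yield = 100 * actual / theoretical
% yield = 100 * 37.5 / 56.3
% yield = 66.60746004 %, rounded to 4 dp:

66.6075 %


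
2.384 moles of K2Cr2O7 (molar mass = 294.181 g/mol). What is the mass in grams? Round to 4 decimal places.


mass = n * M
mass = 2.384 * 294.181
mass = 701.327504 g, rounded to 4 dp:

701.3275 g


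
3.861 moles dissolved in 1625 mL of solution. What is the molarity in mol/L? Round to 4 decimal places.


Convert volume to liters: V_L = V_mL / 1000.
V_L = 1625 / 1000 = 1.625 L
M = n / V_L = 3.861 / 1.625
M = 2.376 mol/L, rounded to 4 dp:

2.3760 mol/L


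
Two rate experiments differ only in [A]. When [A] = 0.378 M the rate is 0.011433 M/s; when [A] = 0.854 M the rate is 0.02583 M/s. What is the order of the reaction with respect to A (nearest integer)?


Rate is proportional to [A]^n, so rate2/rate1 = ([A]2/[A]1)^n. Take logs to solve for n.
rate2/rate1 = 0.02583 / 0.011433 = 2.2592
[A]2/[A]1 = 0.854 / 0.378 = 2.2593
n = ln(2.2592) / ln(2.2593) = 1.0
Nearest integer order:

1


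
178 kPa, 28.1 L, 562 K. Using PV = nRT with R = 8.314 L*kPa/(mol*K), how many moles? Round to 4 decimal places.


PV = nRT, solve for n = PV / (RT).
PV = 178 * 28.1 = 5001.8
RT = 8.314 * 562 = 4672.468
n = 5001.8 / 4672.468
n = 1.07048352 mol, rounded to 4 dp:

1.0705 mol


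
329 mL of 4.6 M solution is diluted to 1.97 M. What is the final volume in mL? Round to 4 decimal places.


Dilution: M1*V1 = M2*V2, solve for V2.
V2 = M1*V1 / M2
V2 = 4.6 * 329 / 1.97
V2 = 1513.4 / 1.97
V2 = 768.22335025 mL, rounded to 4 dp:

768.2234 mL


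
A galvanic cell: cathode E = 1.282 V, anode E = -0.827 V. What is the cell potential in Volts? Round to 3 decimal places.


Standard cell potential: E_cell = E_cathode - E_anode.
E_cell = 1.282 - (-0.827)
E_cell = 2.109 V, rounded to 3 dp:

2.109 V


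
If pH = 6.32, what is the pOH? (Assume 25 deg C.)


At 25 deg C, pH + pOH = 14.
pOH = 14 - pH = 14 - 6.32
pOH = 7.68:

7.68


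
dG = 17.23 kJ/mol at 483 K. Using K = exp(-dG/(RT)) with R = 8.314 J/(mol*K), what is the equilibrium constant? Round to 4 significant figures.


dG is in kJ/mol; multiply by 1000 to match R in J/(mol*K).
RT = 8.314 * 483 = 4015.662 J/mol
exponent = -dG*1000 / (RT) = -(17.23*1000) / 4015.662 = -4.29069977
K = exp(-4.29069977)
K = 0.013695338, rounded to 4 significant figures:

0.01370


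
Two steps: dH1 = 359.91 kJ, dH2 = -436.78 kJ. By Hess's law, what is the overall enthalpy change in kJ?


Hess's law: enthalpy is a state function, so add the step enthalpies.
dH_total = dH1 + dH2 = 359.91 + (-436.78)
dH_total = -76.87 kJ:

-76.87 kJ


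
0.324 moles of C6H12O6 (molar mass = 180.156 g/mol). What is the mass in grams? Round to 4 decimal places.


mass = n * M
mass = 0.324 * 180.156
mass = 58.370544 g, rounded to 4 dp:

58.3705 g


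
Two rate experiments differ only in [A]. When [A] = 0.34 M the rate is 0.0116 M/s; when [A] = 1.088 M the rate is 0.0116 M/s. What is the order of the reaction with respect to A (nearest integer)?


Rate is proportional to [A]^n, so rate2/rate1 = ([A]2/[A]1)^n. Take logs to solve for n.
rate2/rate1 = 0.0116 / 0.0116 = 1.0
[A]2/[A]1 = 1.088 / 0.34 = 3.2
n = ln(1.0) / ln(3.2) = 0.0
Nearest integer order:

0


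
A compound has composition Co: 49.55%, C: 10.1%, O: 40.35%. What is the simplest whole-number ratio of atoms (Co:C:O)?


Assume 100 g of compound, divide each mass% by atomic mass to get moles, then normalize by the smallest to get a raw atom ratio.
Moles per 100 g: Co: 49.55/58.933 = 0.8408, C: 10.1/12.011 = 0.8409, O: 40.35/15.999 = 2.522
Raw ratio (divide by min = 0.8408): Co: 1.0, C: 1.0, O: 3.0
Multiply by 1 to clear fractions: Co: 1.0 ~= 1, C: 1.0 ~= 1, O: 3.0 ~= 3
Reduce by GCD to get the simplest whole-number ratio:

1:1:3


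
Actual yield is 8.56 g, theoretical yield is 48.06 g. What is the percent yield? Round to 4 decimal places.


% yield = 100 * actual / theoretical
% yield = 100 * 8.56 / 48.06
% yield = 17.8110695 %, rounded to 4 dp:

17.8111 %


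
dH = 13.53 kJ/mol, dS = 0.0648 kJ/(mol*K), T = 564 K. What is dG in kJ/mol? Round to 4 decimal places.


Gibbs: dG = dH - T*dS (consistent units, dS already in kJ/(mol*K)).
T*dS = 564 * 0.0648 = 36.5472
dG = 13.53 - (36.5472)
dG = -23.0172 kJ/mol, rounded to 4 dp:

-23.0172 kJ/mol


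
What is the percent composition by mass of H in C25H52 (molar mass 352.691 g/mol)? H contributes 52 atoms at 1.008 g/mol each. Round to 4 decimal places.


pct = 100 * (n_elem * M_elem) / M_total
mass_contribution = 52 * 1.008 = 52.416 g/mol
pct = 100 * 52.416 / 352.691
pct = 14.86173449 %, rounded to 4 dp:

14.8617 %


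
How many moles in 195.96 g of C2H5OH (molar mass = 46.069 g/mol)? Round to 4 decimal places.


n = mass / M
n = 195.96 / 46.069
n = 4.25361957 mol, rounded to 4 dp:

4.2536 mol


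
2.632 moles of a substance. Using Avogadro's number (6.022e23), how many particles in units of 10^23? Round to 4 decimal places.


N = n * NA, then divide by 1e23 for the requested units.
N / 1e23 = n * 6.022
N / 1e23 = 2.632 * 6.022
N / 1e23 = 15.849904, rounded to 4 dp:

15.8499


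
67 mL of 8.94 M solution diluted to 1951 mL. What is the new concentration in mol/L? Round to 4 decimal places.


Dilution: M1*V1 = M2*V2, solve for M2.
M2 = M1*V1 / V2
M2 = 8.94 * 67 / 1951
M2 = 598.98 / 1951
M2 = 0.30701179 mol/L, rounded to 4 dp:

0.3070 mol/L


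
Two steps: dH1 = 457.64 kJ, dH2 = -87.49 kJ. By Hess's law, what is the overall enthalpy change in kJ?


Hess's law: enthalpy is a state function, so add the step enthalpies.
dH_total = dH1 + dH2 = 457.64 + (-87.49)
dH_total = 370.15 kJ:

370.15 kJ


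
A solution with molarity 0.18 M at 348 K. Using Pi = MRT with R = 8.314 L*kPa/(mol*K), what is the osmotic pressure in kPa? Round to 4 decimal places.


Osmotic pressure (van't Hoff): Pi = M*R*T.
RT = 8.314 * 348 = 2893.272
Pi = 0.18 * 2893.272
Pi = 520.78896 kPa, rounded to 4 dp:

520.7890 kPa


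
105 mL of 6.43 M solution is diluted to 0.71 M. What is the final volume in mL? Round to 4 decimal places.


Dilution: M1*V1 = M2*V2, solve for V2.
V2 = M1*V1 / M2
V2 = 6.43 * 105 / 0.71
V2 = 675.15 / 0.71
V2 = 950.91549296 mL, rounded to 4 dp:

950.9155 mL


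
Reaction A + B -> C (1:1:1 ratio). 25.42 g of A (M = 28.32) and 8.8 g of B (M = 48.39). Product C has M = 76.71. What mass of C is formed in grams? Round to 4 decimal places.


Find moles of each reactant; the smaller value is the limiting reagent in a 1:1:1 reaction, so moles_C equals moles of the limiter.
n_A = mass_A / M_A = 25.42 / 28.32 = 0.897599 mol
n_B = mass_B / M_B = 8.8 / 48.39 = 0.181856 mol
Limiting reagent: B (smaller), n_limiting = 0.181856 mol
mass_C = n_limiting * M_C = 0.181856 * 76.71
mass_C = 13.95017376 g, rounded to 4 dp:

13.9502 g


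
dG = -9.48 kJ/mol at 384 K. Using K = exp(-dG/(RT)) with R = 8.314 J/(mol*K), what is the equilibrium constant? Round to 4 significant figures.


dG is in kJ/mol; multiply by 1000 to match R in J/(mol*K).
RT = 8.314 * 384 = 3192.576 J/mol
exponent = -dG*1000 / (RT) = -(-9.48*1000) / 3192.576 = 2.96938898
K = exp(2.96938898)
K = 19.480013, rounded to 4 significant figures:

19.48


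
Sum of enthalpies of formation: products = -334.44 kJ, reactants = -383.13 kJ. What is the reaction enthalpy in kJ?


dH_rxn = sum(dH_f products) - sum(dH_f reactants)
dH_rxn = -334.44 - (-383.13)
dH_rxn = 48.69 kJ:

48.69 kJ


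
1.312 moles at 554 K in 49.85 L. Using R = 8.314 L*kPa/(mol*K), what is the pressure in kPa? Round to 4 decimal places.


PV = nRT, solve for P = nRT / V.
nRT = 1.312 * 8.314 * 554 = 6043.0143
P = 6043.0143 / 49.85
P = 121.22395787 kPa, rounded to 4 dp:

121.2240 kPa


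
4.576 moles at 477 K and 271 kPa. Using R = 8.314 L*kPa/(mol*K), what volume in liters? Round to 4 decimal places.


PV = nRT, solve for V = nRT / P.
nRT = 4.576 * 8.314 * 477 = 18147.4001
V = 18147.4001 / 271
V = 66.96457601 L, rounded to 4 dp:

66.9646 L


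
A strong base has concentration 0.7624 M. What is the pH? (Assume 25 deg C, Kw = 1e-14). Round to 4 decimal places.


A strong base dissociates completely, so [OH-] equals the given concentration.
pOH = -log10([OH-]) = -log10(0.7624) = 0.117817
pH = 14 - pOH = 14 - 0.117817
pH = 13.882183, rounded to 4 dp:

13.8822


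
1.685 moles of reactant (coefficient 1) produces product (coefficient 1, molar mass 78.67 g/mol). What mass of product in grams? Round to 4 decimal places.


Use the coefficient ratio to convert reactant moles to product moles, then multiply by the product's molar mass.
moles_P = moles_R * (coeff_P / coeff_R) = 1.685 * (1/1) = 1.685
mass_P = moles_P * M_P = 1.685 * 78.67
mass_P = 132.55895 g, rounded to 4 dp:

132.5590 g


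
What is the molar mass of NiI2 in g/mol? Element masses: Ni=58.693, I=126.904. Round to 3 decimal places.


M = sum(count * atomic_mass) over atoms.
M = 1*58.693 + 2*126.904
M = 58.693 + 253.808
M = 312.501 g/mol, rounded to 3 dp:

312.501 g/mol


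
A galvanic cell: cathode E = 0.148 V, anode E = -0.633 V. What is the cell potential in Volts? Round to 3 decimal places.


Standard cell potential: E_cell = E_cathode - E_anode.
E_cell = 0.148 - (-0.633)
E_cell = 0.781 V, rounded to 3 dp:

0.781 V


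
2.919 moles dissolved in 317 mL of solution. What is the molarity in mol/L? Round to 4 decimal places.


Convert volume to liters: V_L = V_mL / 1000.
V_L = 317 / 1000 = 0.317 L
M = n / V_L = 2.919 / 0.317
M = 9.20820189 mol/L, rounded to 4 dp:

9.2082 mol/L


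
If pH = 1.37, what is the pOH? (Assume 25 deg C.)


At 25 deg C, pH + pOH = 14.
pOH = 14 - pH = 14 - 1.37
pOH = 12.63:

12.63


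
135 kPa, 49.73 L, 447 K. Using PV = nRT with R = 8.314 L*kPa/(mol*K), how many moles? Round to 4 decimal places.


PV = nRT, solve for n = PV / (RT).
PV = 135 * 49.73 = 6713.55
RT = 8.314 * 447 = 3716.358
n = 6713.55 / 3716.358
n = 1.80648635 mol, rounded to 4 dp:

1.8065 mol


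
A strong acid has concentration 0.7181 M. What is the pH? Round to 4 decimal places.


A strong acid dissociates completely, so [H+] equals the given concentration.
pH = -log10([H+]) = -log10(0.7181)
pH = 0.14381507, rounded to 4 dp:

0.1438


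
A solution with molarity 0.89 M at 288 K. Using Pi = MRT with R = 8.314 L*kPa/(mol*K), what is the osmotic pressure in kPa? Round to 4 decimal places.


Osmotic pressure (van't Hoff): Pi = M*R*T.
RT = 8.314 * 288 = 2394.432
Pi = 0.89 * 2394.432
Pi = 2131.04448 kPa, rounded to 4 dp:

2131.0445 kPa


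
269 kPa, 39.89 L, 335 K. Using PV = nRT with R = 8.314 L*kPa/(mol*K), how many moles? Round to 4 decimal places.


PV = nRT, solve for n = PV / (RT).
PV = 269 * 39.89 = 10730.41
RT = 8.314 * 335 = 2785.19
n = 10730.41 / 2785.19
n = 3.85266714 mol, rounded to 4 dp:

3.8527 mol


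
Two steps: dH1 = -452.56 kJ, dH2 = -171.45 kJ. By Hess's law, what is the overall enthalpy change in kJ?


Hess's law: enthalpy is a state function, so add the step enthalpies.
dH_total = dH1 + dH2 = -452.56 + (-171.45)
dH_total = -624.01 kJ:

-624.01 kJ


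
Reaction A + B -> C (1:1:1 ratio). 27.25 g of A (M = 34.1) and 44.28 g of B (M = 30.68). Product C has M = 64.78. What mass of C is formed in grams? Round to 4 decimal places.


Find moles of each reactant; the smaller value is the limiting reagent in a 1:1:1 reaction, so moles_C equals moles of the limiter.
n_A = mass_A / M_A = 27.25 / 34.1 = 0.79912 mol
n_B = mass_B / M_B = 44.28 / 30.68 = 1.443286 mol
Limiting reagent: A (smaller), n_limiting = 0.79912 mol
mass_C = n_limiting * M_C = 0.79912 * 64.78
mass_C = 51.7669936 g, rounded to 4 dp:

51.7670 g


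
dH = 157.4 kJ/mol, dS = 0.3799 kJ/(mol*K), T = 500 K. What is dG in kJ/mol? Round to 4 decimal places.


Gibbs: dG = dH - T*dS (consistent units, dS already in kJ/(mol*K)).
T*dS = 500 * 0.3799 = 189.95
dG = 157.4 - (189.95)
dG = -32.55 kJ/mol, rounded to 4 dp:

-32.5500 kJ/mol


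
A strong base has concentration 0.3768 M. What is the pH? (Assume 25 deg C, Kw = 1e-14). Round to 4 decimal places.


A strong base dissociates completely, so [OH-] equals the given concentration.
pOH = -log10([OH-]) = -log10(0.3768) = 0.423889
pH = 14 - pOH = 14 - 0.423889
pH = 13.576111, rounded to 4 dp:

13.5761


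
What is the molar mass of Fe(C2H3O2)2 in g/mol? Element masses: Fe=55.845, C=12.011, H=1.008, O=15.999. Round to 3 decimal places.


M = sum(count * atomic_mass) over atoms.
M = 1*55.845 + 4*12.011 + 6*1.008 + 4*15.999
M = 55.845 + 48.044 + 6.048 + 63.996
M = 173.933 g/mol, rounded to 3 dp:

173.933 g/mol


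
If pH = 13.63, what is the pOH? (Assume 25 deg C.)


At 25 deg C, pH + pOH = 14.
pOH = 14 - pH = 14 - 13.63
pOH = 0.37:

0.37


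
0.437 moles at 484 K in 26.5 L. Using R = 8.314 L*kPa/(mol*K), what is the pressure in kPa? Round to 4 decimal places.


PV = nRT, solve for P = nRT / V.
nRT = 0.437 * 8.314 * 484 = 1758.4775
P = 1758.4775 / 26.5
P = 66.35764151 kPa, rounded to 4 dp:

66.3576 kPa


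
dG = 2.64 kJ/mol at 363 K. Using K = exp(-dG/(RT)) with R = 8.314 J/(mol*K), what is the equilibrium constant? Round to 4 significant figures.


dG is in kJ/mol; multiply by 1000 to match R in J/(mol*K).
RT = 8.314 * 363 = 3017.982 J/mol
exponent = -dG*1000 / (RT) = -(2.64*1000) / 3017.982 = -0.87475671
K = exp(-0.87475671)
K = 0.41696345, rounded to 4 significant figures:

0.4170


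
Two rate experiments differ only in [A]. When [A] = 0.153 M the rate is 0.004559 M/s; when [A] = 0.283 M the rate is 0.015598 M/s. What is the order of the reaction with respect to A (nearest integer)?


Rate is proportional to [A]^n, so rate2/rate1 = ([A]2/[A]1)^n. Take logs to solve for n.
rate2/rate1 = 0.015598 / 0.004559 = 3.4214
[A]2/[A]1 = 0.283 / 0.153 = 1.8497
n = ln(3.4214) / ln(1.8497) = 2.0
Nearest integer order:

2


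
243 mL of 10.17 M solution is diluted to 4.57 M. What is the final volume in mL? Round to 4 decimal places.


Dilution: M1*V1 = M2*V2, solve for V2.
V2 = M1*V1 / M2
V2 = 10.17 * 243 / 4.57
V2 = 2471.31 / 4.57
V2 = 540.76805252 mL, rounded to 4 dp:

540.7681 mL


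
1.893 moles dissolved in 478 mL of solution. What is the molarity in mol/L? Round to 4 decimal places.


Convert volume to liters: V_L = V_mL / 1000.
V_L = 478 / 1000 = 0.478 L
M = n / V_L = 1.893 / 0.478
M = 3.96025105 mol/L, rounded to 4 dp:

3.9603 mol/L


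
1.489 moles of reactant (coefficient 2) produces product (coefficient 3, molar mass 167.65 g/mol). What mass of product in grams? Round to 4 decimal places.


Use the coefficient ratio to convert reactant moles to product moles, then multiply by the product's molar mass.
moles_P = moles_R * (coeff_P / coeff_R) = 1.489 * (3/2) = 2.2335
mass_P = moles_P * M_P = 2.2335 * 167.65
mass_P = 374.446275 g, rounded to 4 dp:

374.4463 g


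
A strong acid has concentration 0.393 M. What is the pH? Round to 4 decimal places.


A strong acid dissociates completely, so [H+] equals the given concentration.
pH = -log10([H+]) = -log10(0.393)
pH = 0.40560745, rounded to 4 dp:

0.4056


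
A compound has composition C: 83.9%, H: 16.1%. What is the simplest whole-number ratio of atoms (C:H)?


Assume 100 g of compound, divide each mass% by atomic mass to get moles, then normalize by the smallest to get a raw atom ratio.
Moles per 100 g: C: 83.9/12.011 = 6.9853, H: 16.1/1.008 = 15.9722
Raw ratio (divide by min = 6.9853): C: 1.0, H: 2.287
Multiply by 7 to clear fractions: C: 7.0 ~= 7, H: 16.006 ~= 16
Reduce by GCD to get the simplest whole-number ratio:

7:16


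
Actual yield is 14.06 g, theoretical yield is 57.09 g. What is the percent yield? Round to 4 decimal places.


% yield = 100 * actual / theoretical
% yield = 100 * 14.06 / 57.09
% yield = 24.6277807 %, rounded to 4 dp:

24.6278 %


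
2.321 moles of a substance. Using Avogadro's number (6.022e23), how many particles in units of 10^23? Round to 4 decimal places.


N = n * NA, then divide by 1e23 for the requested units.
N / 1e23 = n * 6.022
N / 1e23 = 2.321 * 6.022
N / 1e23 = 13.977062, rounded to 4 dp:

13.9771


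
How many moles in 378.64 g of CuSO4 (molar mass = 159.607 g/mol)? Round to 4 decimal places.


n = mass / M
n = 378.64 / 159.607
n = 2.37232703 mol, rounded to 4 dp:

2.3723 mol


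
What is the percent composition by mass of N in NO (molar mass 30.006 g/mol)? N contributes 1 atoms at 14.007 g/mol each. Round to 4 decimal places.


pct = 100 * (n_elem * M_elem) / M_total
mass_contribution = 1 * 14.007 = 14.007 g/mol
pct = 100 * 14.007 / 30.006
pct = 46.68066387 %, rounded to 4 dp:

46.6807 %


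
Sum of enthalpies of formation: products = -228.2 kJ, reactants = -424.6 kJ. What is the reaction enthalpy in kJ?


dH_rxn = sum(dH_f products) - sum(dH_f reactants)
dH_rxn = -228.2 - (-424.6)
dH_rxn = 196.4 kJ:

196.40 kJ


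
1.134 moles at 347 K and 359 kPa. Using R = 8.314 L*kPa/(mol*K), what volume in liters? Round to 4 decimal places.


PV = nRT, solve for V = nRT / P.
nRT = 1.134 * 8.314 * 347 = 3271.5424
V = 3271.5424 / 359
V = 9.11293148 L, rounded to 4 dp:

9.1129 L


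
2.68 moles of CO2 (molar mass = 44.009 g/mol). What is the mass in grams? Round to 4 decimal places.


mass = n * M
mass = 2.68 * 44.009
mass = 117.94412 g, rounded to 4 dp:

117.9441 g


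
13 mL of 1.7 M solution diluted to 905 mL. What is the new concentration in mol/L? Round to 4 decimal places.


Dilution: M1*V1 = M2*V2, solve for M2.
M2 = M1*V1 / V2
M2 = 1.7 * 13 / 905
M2 = 22.1 / 905
M2 = 0.02441989 mol/L, rounded to 4 dp:

0.0244 mol/L


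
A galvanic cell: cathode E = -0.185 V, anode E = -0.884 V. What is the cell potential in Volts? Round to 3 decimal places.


Standard cell potential: E_cell = E_cathode - E_anode.
E_cell = -0.185 - (-0.884)
E_cell = 0.699 V, rounded to 3 dp:

0.699 V


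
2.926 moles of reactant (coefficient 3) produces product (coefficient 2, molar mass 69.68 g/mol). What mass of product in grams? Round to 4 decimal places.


Use the coefficient ratio to convert reactant moles to product moles, then multiply by the product's molar mass.
moles_P = moles_R * (coeff_P / coeff_R) = 2.926 * (2/3) = 1.950667
mass_P = moles_P * M_P = 1.950667 * 69.68
mass_P = 135.92247656 g, rounded to 4 dp:

135.9225 g


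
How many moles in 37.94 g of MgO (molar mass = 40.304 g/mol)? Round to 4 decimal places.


n = mass / M
n = 37.94 / 40.304
n = 0.94134577 mol, rounded to 4 dp:

0.9413 mol


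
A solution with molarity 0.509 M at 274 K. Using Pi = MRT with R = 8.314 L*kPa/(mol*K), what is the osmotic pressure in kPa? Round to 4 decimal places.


Osmotic pressure (van't Hoff): Pi = M*R*T.
RT = 8.314 * 274 = 2278.036
Pi = 0.509 * 2278.036
Pi = 1159.520324 kPa, rounded to 4 dp:

1159.5203 kPa


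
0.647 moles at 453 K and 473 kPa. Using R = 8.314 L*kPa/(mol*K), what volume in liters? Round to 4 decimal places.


PV = nRT, solve for V = nRT / P.
nRT = 0.647 * 8.314 * 453 = 2436.7586
V = 2436.7586 / 473
V = 5.15170951 L, rounded to 4 dp:

5.1517 L


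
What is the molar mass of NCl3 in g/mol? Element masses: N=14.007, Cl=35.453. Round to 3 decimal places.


M = sum(count * atomic_mass) over atoms.
M = 1*14.007 + 3*35.453
M = 14.007 + 106.359
M = 120.366 g/mol, rounded to 3 dp:

120.366 g/mol


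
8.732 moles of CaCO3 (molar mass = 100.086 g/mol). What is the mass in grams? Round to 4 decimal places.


mass = n * M
mass = 8.732 * 100.086
mass = 873.950952 g, rounded to 4 dp:

873.9510 g


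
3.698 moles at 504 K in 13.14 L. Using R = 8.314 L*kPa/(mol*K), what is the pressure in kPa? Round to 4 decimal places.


PV = nRT, solve for P = nRT / V.
nRT = 3.698 * 8.314 * 504 = 15495.5667
P = 15495.5667 / 13.14
P = 1179.26687215 kPa, rounded to 4 dp:

1179.2669 kPa


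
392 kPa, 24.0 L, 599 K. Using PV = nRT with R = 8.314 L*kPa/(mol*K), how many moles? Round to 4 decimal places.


PV = nRT, solve for n = PV / (RT).
PV = 392 * 24.0 = 9408.0
RT = 8.314 * 599 = 4980.086
n = 9408.0 / 4980.086
n = 1.889124 mol, rounded to 4 dp:

1.8891 mol


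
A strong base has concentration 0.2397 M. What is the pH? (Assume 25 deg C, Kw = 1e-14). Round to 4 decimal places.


A strong base dissociates completely, so [OH-] equals the given concentration.
pOH = -log10([OH-]) = -log10(0.2397) = 0.620332
pH = 14 - pOH = 14 - 0.620332
pH = 13.379668, rounded to 4 dp:

13.3797


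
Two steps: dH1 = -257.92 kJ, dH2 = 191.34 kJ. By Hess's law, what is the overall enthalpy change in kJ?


Hess's law: enthalpy is a state function, so add the step enthalpies.
dH_total = dH1 + dH2 = -257.92 + (191.34)
dH_total = -66.58 kJ:

-66.58 kJ


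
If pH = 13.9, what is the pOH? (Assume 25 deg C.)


At 25 deg C, pH + pOH = 14.
pOH = 14 - pH = 14 - 13.9
pOH = 0.1:

0.10


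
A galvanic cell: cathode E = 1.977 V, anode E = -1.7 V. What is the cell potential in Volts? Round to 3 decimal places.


Standard cell potential: E_cell = E_cathode - E_anode.
E_cell = 1.977 - (-1.7)
E_cell = 3.677 V, rounded to 3 dp:

3.677 V


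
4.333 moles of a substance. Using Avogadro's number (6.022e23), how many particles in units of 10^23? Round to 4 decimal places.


N = n * NA, then divide by 1e23 for the requested units.
N / 1e23 = n * 6.022
N / 1e23 = 4.333 * 6.022
N / 1e23 = 26.093326, rounded to 4 dp:

26.0933


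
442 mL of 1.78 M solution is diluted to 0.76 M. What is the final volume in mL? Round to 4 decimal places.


Dilution: M1*V1 = M2*V2, solve for V2.
V2 = M1*V1 / M2
V2 = 1.78 * 442 / 0.76
V2 = 786.76 / 0.76
V2 = 1035.21052632 mL, rounded to 4 dp:

1035.2105 mL


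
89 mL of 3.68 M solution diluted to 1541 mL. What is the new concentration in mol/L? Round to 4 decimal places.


Dilution: M1*V1 = M2*V2, solve for M2.
M2 = M1*V1 / V2
M2 = 3.68 * 89 / 1541
M2 = 327.52 / 1541
M2 = 0.21253731 mol/L, rounded to 4 dp:

0.2125 mol/L


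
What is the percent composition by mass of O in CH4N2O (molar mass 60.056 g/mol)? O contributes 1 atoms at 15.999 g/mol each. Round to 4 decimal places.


pct = 100 * (n_elem * M_elem) / M_total
mass_contribution = 1 * 15.999 = 15.999 g/mol
pct = 100 * 15.999 / 60.056
pct = 26.64013587 %, rounded to 4 dp:

26.6401 %


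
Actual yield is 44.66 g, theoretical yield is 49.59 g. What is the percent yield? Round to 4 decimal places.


% yield = 100 * actual / theoretical
% yield = 100 * 44.66 / 49.59
% yield = 90.05847953 %, rounded to 4 dp:

90.0585 %


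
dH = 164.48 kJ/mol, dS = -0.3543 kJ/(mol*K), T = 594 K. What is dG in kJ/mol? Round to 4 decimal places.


Gibbs: dG = dH - T*dS (consistent units, dS already in kJ/(mol*K)).
T*dS = 594 * -0.3543 = -210.4542
dG = 164.48 - (-210.4542)
dG = 374.9342 kJ/mol, rounded to 4 dp:

374.9342 kJ/mol


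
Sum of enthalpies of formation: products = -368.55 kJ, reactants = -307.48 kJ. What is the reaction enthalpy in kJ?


dH_rxn = sum(dH_f products) - sum(dH_f reactants)
dH_rxn = -368.55 - (-307.48)
dH_rxn = -61.07 kJ:

-61.07 kJ


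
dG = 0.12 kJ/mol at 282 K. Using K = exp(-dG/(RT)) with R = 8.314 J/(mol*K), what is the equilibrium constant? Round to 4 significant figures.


dG is in kJ/mol; multiply by 1000 to match R in J/(mol*K).
RT = 8.314 * 282 = 2344.548 J/mol
exponent = -dG*1000 / (RT) = -(0.12*1000) / 2344.548 = -0.05118257
K = exp(-0.05118257)
K = 0.95010519, rounded to 4 significant figures:

0.9501


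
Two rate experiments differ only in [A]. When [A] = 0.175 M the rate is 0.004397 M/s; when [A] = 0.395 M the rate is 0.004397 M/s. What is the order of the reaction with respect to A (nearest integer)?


Rate is proportional to [A]^n, so rate2/rate1 = ([A]2/[A]1)^n. Take logs to solve for n.
rate2/rate1 = 0.004397 / 0.004397 = 1.0
[A]2/[A]1 = 0.395 / 0.175 = 2.2571
n = ln(1.0) / ln(2.2571) = 0.0
Nearest integer order:

0


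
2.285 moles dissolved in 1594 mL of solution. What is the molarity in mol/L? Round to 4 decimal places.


Convert volume to liters: V_L = V_mL / 1000.
V_L = 1594 / 1000 = 1.594 L
M = n / V_L = 2.285 / 1.594
M = 1.43350063 mol/L, rounded to 4 dp:

1.4335 mol/L


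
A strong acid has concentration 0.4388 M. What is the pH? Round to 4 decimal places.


A strong acid dissociates completely, so [H+] equals the given concentration.
pH = -log10([H+]) = -log10(0.4388)
pH = 0.35773338, rounded to 4 dp:

0.3577


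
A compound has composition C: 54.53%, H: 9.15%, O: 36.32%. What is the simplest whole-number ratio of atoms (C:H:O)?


Assume 100 g of compound, divide each mass% by atomic mass to get moles, then normalize by the smallest to get a raw atom ratio.
Moles per 100 g: C: 54.53/12.011 = 4.54, H: 9.15/1.008 = 9.0774, O: 36.32/15.999 = 2.2701
Raw ratio (divide by min = 2.2701): C: 2.0, H: 3.999, O: 1.0
Multiply by 1 to clear fractions: C: 2.0 ~= 2, H: 3.999 ~= 4, O: 1.0 ~= 1
Reduce by GCD to get the simplest whole-number ratio:

2:4:1


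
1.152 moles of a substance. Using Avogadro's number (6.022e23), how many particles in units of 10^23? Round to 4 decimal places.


N = n * NA, then divide by 1e23 for the requested units.
N / 1e23 = n * 6.022
N / 1e23 = 1.152 * 6.022
N / 1e23 = 6.937344, rounded to 4 dp:

6.9373


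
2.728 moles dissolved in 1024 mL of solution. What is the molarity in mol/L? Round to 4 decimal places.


Convert volume to liters: V_L = V_mL / 1000.
V_L = 1024 / 1000 = 1.024 L
M = n / V_L = 2.728 / 1.024
M = 2.6640625 mol/L, rounded to 4 dp:

2.6641 mol/L


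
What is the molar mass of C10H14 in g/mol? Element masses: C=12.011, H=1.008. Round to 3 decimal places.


M = sum(count * atomic_mass) over atoms.
M = 10*12.011 + 14*1.008
M = 120.11 + 14.112
M = 134.222 g/mol, rounded to 3 dp:

134.222 g/mol


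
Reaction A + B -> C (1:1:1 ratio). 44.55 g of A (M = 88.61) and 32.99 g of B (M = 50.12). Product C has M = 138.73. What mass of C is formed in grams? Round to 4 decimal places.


Find moles of each reactant; the smaller value is the limiting reagent in a 1:1:1 reaction, so moles_C equals moles of the limiter.
n_A = mass_A / M_A = 44.55 / 88.61 = 0.502765 mol
n_B = mass_B / M_B = 32.99 / 50.12 = 0.65822 mol
Limiting reagent: A (smaller), n_limiting = 0.502765 mol
mass_C = n_limiting * M_C = 0.502765 * 138.73
mass_C = 69.74858845 g, rounded to 4 dp:

69.7486 g


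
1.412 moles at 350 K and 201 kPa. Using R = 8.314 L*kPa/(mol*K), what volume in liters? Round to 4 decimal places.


PV = nRT, solve for V = nRT / P.
nRT = 1.412 * 8.314 * 350 = 4108.7788
V = 4108.7788 / 201
V = 20.44168557 L, rounded to 4 dp:

20.4417 L


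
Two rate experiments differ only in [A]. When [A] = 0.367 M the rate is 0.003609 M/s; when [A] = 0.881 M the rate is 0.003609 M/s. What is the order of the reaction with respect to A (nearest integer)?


Rate is proportional to [A]^n, so rate2/rate1 = ([A]2/[A]1)^n. Take logs to solve for n.
rate2/rate1 = 0.003609 / 0.003609 = 1.0
[A]2/[A]1 = 0.881 / 0.367 = 2.4005
n = ln(1.0) / ln(2.4005) = 0.0
Nearest integer order:

0


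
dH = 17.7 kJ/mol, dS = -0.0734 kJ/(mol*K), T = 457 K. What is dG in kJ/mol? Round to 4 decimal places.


Gibbs: dG = dH - T*dS (consistent units, dS already in kJ/(mol*K)).
T*dS = 457 * -0.0734 = -33.5438
dG = 17.7 - (-33.5438)
dG = 51.2438 kJ/mol, rounded to 4 dp:

51.2438 kJ/mol


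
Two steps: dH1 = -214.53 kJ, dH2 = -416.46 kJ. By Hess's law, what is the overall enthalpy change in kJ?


Hess's law: enthalpy is a state function, so add the step enthalpies.
dH_total = dH1 + dH2 = -214.53 + (-416.46)
dH_total = -630.99 kJ:

-630.99 kJ


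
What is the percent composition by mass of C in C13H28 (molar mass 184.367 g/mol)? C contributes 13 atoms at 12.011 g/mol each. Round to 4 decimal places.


pct = 100 * (n_elem * M_elem) / M_total
mass_contribution = 13 * 12.011 = 156.143 g/mol
pct = 100 * 156.143 / 184.367
pct = 84.69140356 %, rounded to 4 dp:

84.6914 %


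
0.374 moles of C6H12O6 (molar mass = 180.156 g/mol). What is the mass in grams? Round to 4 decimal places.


mass = n * M
mass = 0.374 * 180.156
mass = 67.378344 g, rounded to 4 dp:

67.3783 g


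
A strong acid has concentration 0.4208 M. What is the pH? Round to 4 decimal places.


A strong acid dissociates completely, so [H+] equals the given concentration.
pH = -log10([H+]) = -log10(0.4208)
pH = 0.37592427, rounded to 4 dp:

0.3759


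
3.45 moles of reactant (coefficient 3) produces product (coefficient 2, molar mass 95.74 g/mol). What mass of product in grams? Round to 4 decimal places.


Use the coefficient ratio to convert reactant moles to product moles, then multiply by the product's molar mass.
moles_P = moles_R * (coeff_P / coeff_R) = 3.45 * (2/3) = 2.3
mass_P = moles_P * M_P = 2.3 * 95.74
mass_P = 220.202 g, rounded to 4 dp:

220.2020 g


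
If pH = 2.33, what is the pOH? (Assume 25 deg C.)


At 25 deg C, pH + pOH = 14.
pOH = 14 - pH = 14 - 2.33
pOH = 11.67:

11.67


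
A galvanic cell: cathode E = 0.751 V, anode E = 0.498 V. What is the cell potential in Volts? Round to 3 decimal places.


Standard cell potential: E_cell = E_cathode - E_anode.
E_cell = 0.751 - (0.498)
E_cell = 0.253 V, rounded to 3 dp:

0.253 V


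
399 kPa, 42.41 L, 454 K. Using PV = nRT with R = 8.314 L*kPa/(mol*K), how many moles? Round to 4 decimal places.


PV = nRT, solve for n = PV / (RT).
PV = 399 * 42.41 = 16921.59
RT = 8.314 * 454 = 3774.556
n = 16921.59 / 3774.556
n = 4.48306768 mol, rounded to 4 dp:

4.4831 mol


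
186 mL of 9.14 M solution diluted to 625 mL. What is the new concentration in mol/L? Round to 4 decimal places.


Dilution: M1*V1 = M2*V2, solve for M2.
M2 = M1*V1 / V2
M2 = 9.14 * 186 / 625
M2 = 1700.04 / 625
M2 = 2.720064 mol/L, rounded to 4 dp:

2.7201 mol/L
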